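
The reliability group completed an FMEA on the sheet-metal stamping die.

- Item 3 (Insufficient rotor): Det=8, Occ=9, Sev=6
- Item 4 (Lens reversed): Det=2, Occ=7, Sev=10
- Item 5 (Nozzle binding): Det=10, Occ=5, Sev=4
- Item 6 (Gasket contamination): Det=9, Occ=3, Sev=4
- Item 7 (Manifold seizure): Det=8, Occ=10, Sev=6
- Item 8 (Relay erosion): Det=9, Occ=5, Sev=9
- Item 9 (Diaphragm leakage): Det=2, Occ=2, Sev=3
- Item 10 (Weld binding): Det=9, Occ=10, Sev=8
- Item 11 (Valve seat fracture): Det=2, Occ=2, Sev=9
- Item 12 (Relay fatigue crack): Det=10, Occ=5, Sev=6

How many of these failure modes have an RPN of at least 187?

6

RPN = Severity × Occurrence × Detection:
  Item 3: 6 × 9 × 8 = 432
  Item 4: 10 × 7 × 2 = 140
  Item 5: 4 × 5 × 10 = 200
  Item 6: 4 × 3 × 9 = 108
  Item 7: 6 × 10 × 8 = 480
  Item 8: 9 × 5 × 9 = 405
  Item 9: 3 × 2 × 2 = 12
  Item 10: 8 × 10 × 9 = 720
  Item 11: 9 × 2 × 2 = 36
  Item 12: 6 × 5 × 10 = 300
Modes with RPN ≥ 187: Item 3 (432), Item 5 (200), Item 7 (480), Item 8 (405), Item 10 (720), Item 12 (300) → 6.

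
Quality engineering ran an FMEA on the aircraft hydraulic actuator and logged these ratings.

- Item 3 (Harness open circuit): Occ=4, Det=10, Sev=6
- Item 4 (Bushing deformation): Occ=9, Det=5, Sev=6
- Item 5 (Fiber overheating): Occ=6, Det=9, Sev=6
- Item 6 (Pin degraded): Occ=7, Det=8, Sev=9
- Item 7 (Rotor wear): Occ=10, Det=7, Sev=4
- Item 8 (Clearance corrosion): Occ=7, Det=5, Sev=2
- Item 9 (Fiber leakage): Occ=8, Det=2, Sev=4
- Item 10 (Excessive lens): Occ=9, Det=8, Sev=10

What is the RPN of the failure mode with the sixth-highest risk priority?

240

RPN = Severity × Occurrence × Detection:
  Item 3: 6 × 4 × 10 = 240
  Item 4: 6 × 9 × 5 = 270
  Item 5: 6 × 6 × 9 = 324
  Item 6: 9 × 7 × 8 = 504
  Item 7: 4 × 10 × 7 = 280
  Item 8: 2 × 7 × 5 = 70
  Item 9: 4 × 8 × 2 = 64
  Item 10: 10 × 9 × 8 = 720
Sorted descending: 720, 504, 324, 280, 270, 240, 70, 64.
The sixth-highest RPN is 240 (Item 3).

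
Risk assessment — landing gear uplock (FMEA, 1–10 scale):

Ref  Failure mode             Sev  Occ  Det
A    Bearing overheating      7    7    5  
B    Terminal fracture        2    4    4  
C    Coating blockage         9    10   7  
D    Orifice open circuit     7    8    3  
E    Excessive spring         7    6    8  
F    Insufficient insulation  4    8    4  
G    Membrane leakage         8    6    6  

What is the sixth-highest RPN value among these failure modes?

RPN = Severity × Occurrence × Detection:
  A: 7 × 7 × 5 = 245
  B: 2 × 4 × 4 = 32
  C: 9 × 10 × 7 = 630
  D: 7 × 8 × 3 = 168
  E: 7 × 6 × 8 = 336
  F: 4 × 8 × 4 = 128
  G: 8 × 6 × 6 = 288
Sorted descending: 630, 336, 288, 245, 168, 128, 32.
The sixth-highest RPN is 128 (F).

128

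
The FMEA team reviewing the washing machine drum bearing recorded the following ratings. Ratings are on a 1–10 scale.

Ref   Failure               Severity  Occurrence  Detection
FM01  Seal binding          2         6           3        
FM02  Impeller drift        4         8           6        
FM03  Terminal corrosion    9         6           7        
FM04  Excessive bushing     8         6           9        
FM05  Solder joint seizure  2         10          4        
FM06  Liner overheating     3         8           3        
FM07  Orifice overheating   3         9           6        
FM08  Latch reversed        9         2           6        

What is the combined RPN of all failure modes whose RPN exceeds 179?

1002

RPN = Severity × Occurrence × Detection:
  FM01: 2 × 6 × 3 = 36
  FM02: 4 × 8 × 6 = 192
  FM03: 9 × 6 × 7 = 378
  FM04: 8 × 6 × 9 = 432
  FM05: 2 × 10 × 4 = 80
  FM06: 3 × 8 × 3 = 72
  FM07: 3 × 9 × 6 = 162
  FM08: 9 × 2 × 6 = 108
RPN > 179: FM02 (192), FM03 (378), FM04 (432).
Sum: 192 + 378 + 432 = 1002.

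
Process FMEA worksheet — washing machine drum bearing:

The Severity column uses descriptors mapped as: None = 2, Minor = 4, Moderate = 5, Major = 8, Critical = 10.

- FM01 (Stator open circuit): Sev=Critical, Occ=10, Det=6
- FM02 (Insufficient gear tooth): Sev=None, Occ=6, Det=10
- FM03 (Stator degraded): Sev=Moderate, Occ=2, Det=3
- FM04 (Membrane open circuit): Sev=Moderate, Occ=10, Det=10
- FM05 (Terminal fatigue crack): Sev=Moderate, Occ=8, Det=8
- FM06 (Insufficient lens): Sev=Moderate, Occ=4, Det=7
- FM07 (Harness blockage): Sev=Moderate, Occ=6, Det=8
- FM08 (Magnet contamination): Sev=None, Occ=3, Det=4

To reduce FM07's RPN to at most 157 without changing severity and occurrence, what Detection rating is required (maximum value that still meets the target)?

5

FM07: S=5, O=6, D=8 → current RPN = 240.
Fixed product = 30. Need 30 × D ≤ 157, so D ≤ 157/30 = 5.23.
Maximum integer Detection rating = 5 (gives RPN 150; D=6 would give 180 > 157).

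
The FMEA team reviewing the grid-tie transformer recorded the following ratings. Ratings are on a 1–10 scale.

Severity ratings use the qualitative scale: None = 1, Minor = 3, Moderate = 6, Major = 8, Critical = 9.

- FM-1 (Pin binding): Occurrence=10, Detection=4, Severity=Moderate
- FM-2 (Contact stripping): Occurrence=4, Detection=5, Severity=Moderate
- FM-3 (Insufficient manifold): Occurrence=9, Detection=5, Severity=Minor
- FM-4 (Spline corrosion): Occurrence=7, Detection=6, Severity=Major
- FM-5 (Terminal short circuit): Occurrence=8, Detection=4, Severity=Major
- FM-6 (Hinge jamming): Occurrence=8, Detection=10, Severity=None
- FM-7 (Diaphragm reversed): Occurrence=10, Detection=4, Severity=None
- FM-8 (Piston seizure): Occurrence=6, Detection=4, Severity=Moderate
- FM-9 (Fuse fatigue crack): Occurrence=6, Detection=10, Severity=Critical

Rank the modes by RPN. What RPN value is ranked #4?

240

RPN = Severity × Occurrence × Detection:
  FM-1: 6 × 10 × 4 = 240
  FM-2: 6 × 4 × 5 = 120
  FM-3: 3 × 9 × 5 = 135
  FM-4: 8 × 7 × 6 = 336
  FM-5: 8 × 8 × 4 = 256
  FM-6: 1 × 8 × 10 = 80
  FM-7: 1 × 10 × 4 = 40
  FM-8: 6 × 6 × 4 = 144
  FM-9: 9 × 6 × 10 = 540
Sorted descending: 540, 336, 256, 240, 144, 135, 120, 80, 40.
The fourth-highest RPN is 240 (FM-1).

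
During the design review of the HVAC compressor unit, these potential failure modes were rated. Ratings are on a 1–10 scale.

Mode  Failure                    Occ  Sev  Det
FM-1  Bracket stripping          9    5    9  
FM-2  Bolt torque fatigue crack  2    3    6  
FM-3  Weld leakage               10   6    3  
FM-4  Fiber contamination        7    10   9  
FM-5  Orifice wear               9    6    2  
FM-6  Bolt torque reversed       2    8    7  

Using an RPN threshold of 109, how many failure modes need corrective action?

4

RPN = Severity × Occurrence × Detection:
  FM-1: 5 × 9 × 9 = 405
  FM-2: 3 × 2 × 6 = 36
  FM-3: 6 × 10 × 3 = 180
  FM-4: 10 × 7 × 9 = 630
  FM-5: 6 × 9 × 2 = 108
  FM-6: 8 × 2 × 7 = 112
Modes with RPN ≥ 109: FM-1 (405), FM-3 (180), FM-4 (630), FM-6 (112) → 4.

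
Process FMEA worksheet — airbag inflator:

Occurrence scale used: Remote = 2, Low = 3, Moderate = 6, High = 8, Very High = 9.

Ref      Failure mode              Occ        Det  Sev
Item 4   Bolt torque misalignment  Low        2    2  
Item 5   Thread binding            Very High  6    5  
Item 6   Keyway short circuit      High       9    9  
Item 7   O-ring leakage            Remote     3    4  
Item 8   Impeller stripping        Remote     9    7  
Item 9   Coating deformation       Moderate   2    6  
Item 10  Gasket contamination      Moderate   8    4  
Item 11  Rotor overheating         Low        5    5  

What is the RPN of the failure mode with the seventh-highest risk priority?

RPN = Severity × Occurrence × Detection:
  Item 4: 2 × 3 × 2 = 12
  Item 5: 5 × 9 × 6 = 270
  Item 6: 9 × 8 × 9 = 648
  Item 7: 4 × 2 × 3 = 24
  Item 8: 7 × 2 × 9 = 126
  Item 9: 6 × 6 × 2 = 72
  Item 10: 4 × 6 × 8 = 192
  Item 11: 5 × 3 × 5 = 75
Sorted descending: 648, 270, 192, 126, 75, 72, 24, 12.
The seventh-highest RPN is 24 (Item 7).

24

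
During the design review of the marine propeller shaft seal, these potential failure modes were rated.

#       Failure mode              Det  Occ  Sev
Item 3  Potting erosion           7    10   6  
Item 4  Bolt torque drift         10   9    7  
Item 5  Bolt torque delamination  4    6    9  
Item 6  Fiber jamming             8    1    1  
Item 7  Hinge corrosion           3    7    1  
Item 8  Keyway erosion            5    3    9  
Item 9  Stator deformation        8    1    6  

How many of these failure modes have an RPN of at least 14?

6

RPN = Severity × Occurrence × Detection:
  Item 3: 6 × 10 × 7 = 420
  Item 4: 7 × 9 × 10 = 630
  Item 5: 9 × 6 × 4 = 216
  Item 6: 1 × 1 × 8 = 8
  Item 7: 1 × 7 × 3 = 21
  Item 8: 9 × 3 × 5 = 135
  Item 9: 6 × 1 × 8 = 48
Modes with RPN ≥ 14: Item 3 (420), Item 4 (630), Item 5 (216), Item 7 (21), Item 8 (135), Item 9 (48) → 6.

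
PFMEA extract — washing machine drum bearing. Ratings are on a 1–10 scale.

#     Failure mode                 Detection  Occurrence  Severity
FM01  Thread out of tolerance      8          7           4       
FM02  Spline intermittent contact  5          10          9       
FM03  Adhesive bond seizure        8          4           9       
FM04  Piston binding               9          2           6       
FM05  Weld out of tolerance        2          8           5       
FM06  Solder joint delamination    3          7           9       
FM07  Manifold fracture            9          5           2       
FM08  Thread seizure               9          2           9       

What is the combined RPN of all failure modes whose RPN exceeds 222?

962

RPN = Severity × Occurrence × Detection:
  FM01: 4 × 7 × 8 = 224
  FM02: 9 × 10 × 5 = 450
  FM03: 9 × 4 × 8 = 288
  FM04: 6 × 2 × 9 = 108
  FM05: 5 × 8 × 2 = 80
  FM06: 9 × 7 × 3 = 189
  FM07: 2 × 5 × 9 = 90
  FM08: 9 × 2 × 9 = 162
RPN > 222: FM01 (224), FM02 (450), FM03 (288).
Sum: 224 + 450 + 288 = 962.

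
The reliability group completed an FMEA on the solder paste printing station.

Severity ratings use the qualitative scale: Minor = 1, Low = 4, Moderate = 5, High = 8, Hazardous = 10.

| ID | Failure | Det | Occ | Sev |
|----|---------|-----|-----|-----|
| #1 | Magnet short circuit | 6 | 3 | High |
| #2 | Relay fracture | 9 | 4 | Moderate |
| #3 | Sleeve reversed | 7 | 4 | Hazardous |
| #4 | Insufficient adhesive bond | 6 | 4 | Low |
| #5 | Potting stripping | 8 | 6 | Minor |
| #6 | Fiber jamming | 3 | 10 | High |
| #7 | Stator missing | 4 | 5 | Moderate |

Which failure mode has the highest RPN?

RPN = Severity × Occurrence × Detection:
  #1: 8 × 3 × 6 = 144
  #2: 5 × 4 × 9 = 180
  #3: 10 × 4 × 7 = 280
  #4: 4 × 4 × 6 = 96
  #5: 1 × 6 × 8 = 48
  #6: 8 × 10 × 3 = 240
  #7: 5 × 5 × 4 = 100
Highest RPN is 280 → #3.

#3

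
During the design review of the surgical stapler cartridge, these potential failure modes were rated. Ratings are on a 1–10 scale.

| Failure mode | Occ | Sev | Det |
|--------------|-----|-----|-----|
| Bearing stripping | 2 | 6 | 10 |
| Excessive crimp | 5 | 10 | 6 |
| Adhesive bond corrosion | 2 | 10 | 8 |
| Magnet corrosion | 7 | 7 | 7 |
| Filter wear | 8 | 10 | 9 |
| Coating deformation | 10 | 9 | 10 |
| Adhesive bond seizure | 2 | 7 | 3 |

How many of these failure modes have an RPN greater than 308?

RPN = Severity × Occurrence × Detection:
  Bearing stripping: 6 × 2 × 10 = 120
  Excessive crimp: 10 × 5 × 6 = 300
  Adhesive bond corrosion: 10 × 2 × 8 = 160
  Magnet corrosion: 7 × 7 × 7 = 343
  Filter wear: 10 × 8 × 9 = 720
  Coating deformation: 9 × 10 × 10 = 900
  Adhesive bond seizure: 7 × 2 × 3 = 42
Modes with RPN > 308: Magnet corrosion (343), Filter wear (720), Coating deformation (900) → 3.

3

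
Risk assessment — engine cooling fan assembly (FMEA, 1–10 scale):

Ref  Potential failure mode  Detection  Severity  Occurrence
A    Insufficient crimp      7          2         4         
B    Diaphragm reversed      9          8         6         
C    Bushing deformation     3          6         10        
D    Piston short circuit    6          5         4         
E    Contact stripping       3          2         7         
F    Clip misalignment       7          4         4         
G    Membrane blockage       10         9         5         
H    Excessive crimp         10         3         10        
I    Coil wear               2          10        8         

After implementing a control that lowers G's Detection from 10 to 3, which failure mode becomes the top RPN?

RPN = Severity × Occurrence × Detection:
  A: 2 × 4 × 7 = 56
  B: 8 × 6 × 9 = 432
  C: 6 × 10 × 3 = 180
  D: 5 × 4 × 6 = 120
  E: 2 × 7 × 3 = 42
  F: 4 × 4 × 7 = 112
  G: 9 × 5 × 10 = 450
  H: 3 × 10 × 10 = 300
  I: 10 × 8 × 2 = 160
After action: G → 9 × 5 × 3 = 135.
Revised RPNs: B=432, H=300, C=180, I=160, G=135, D=120, F=112, A=56, E=42.
Highest is now B (432).

B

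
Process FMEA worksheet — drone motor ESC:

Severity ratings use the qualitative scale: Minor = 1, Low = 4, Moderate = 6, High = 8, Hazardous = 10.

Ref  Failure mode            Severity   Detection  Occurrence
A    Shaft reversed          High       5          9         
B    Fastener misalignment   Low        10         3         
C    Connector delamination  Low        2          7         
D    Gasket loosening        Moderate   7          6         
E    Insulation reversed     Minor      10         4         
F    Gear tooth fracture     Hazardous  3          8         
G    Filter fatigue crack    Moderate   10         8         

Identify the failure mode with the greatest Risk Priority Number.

G

RPN = Severity × Occurrence × Detection:
  A: 8 × 9 × 5 = 360
  B: 4 × 3 × 10 = 120
  C: 4 × 7 × 2 = 56
  D: 6 × 6 × 7 = 252
  E: 1 × 4 × 10 = 40
  F: 10 × 8 × 3 = 240
  G: 6 × 8 × 10 = 480
Highest RPN is 480 → G.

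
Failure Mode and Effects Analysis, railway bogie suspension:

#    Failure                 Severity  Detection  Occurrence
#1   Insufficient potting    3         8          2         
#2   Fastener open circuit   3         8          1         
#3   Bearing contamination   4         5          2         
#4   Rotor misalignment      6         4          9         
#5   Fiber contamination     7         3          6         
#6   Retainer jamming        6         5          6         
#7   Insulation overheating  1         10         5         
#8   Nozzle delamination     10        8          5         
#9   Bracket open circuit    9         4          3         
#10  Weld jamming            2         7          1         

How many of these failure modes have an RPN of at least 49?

6

RPN = Severity × Occurrence × Detection:
  #1: 3 × 2 × 8 = 48
  #2: 3 × 1 × 8 = 24
  #3: 4 × 2 × 5 = 40
  #4: 6 × 9 × 4 = 216
  #5: 7 × 6 × 3 = 126
  #6: 6 × 6 × 5 = 180
  #7: 1 × 5 × 10 = 50
  #8: 10 × 5 × 8 = 400
  #9: 9 × 3 × 4 = 108
  #10: 2 × 1 × 7 = 14
Modes with RPN ≥ 49: #4 (216), #5 (126), #6 (180), #7 (50), #8 (400), #9 (108) → 6.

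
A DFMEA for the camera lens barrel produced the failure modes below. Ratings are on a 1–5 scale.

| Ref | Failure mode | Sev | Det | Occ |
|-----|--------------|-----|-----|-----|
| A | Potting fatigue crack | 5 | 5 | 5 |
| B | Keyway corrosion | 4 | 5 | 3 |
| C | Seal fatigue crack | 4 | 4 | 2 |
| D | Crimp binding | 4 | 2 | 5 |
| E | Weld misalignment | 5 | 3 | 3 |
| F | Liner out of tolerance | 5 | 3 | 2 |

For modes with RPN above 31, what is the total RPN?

RPN = Severity × Occurrence × Detection:
  A: 5 × 5 × 5 = 125
  B: 4 × 3 × 5 = 60
  C: 4 × 2 × 4 = 32
  D: 4 × 5 × 2 = 40
  E: 5 × 3 × 3 = 45
  F: 5 × 2 × 3 = 30
RPN > 31: A (125), B (60), C (32), D (40), E (45).
Sum: 125 + 60 + 32 + 40 + 45 = 302.

302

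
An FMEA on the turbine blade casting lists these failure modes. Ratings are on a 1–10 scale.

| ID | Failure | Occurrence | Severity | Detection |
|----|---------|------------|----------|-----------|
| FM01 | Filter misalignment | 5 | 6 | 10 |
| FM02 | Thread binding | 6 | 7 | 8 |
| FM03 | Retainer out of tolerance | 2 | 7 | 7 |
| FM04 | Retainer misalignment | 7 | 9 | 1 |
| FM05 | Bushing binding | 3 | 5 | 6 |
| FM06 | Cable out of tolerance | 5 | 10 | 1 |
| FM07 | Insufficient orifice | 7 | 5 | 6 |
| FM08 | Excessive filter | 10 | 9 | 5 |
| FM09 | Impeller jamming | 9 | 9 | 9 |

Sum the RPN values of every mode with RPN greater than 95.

2123

RPN = Severity × Occurrence × Detection:
  FM01: 6 × 5 × 10 = 300
  FM02: 7 × 6 × 8 = 336
  FM03: 7 × 2 × 7 = 98
  FM04: 9 × 7 × 1 = 63
  FM05: 5 × 3 × 6 = 90
  FM06: 10 × 5 × 1 = 50
  FM07: 5 × 7 × 6 = 210
  FM08: 9 × 10 × 5 = 450
  FM09: 9 × 9 × 9 = 729
RPN > 95: FM01 (300), FM02 (336), FM03 (98), FM07 (210), FM08 (450), FM09 (729).
Sum: 300 + 336 + 98 + 210 + 450 + 729 = 2123.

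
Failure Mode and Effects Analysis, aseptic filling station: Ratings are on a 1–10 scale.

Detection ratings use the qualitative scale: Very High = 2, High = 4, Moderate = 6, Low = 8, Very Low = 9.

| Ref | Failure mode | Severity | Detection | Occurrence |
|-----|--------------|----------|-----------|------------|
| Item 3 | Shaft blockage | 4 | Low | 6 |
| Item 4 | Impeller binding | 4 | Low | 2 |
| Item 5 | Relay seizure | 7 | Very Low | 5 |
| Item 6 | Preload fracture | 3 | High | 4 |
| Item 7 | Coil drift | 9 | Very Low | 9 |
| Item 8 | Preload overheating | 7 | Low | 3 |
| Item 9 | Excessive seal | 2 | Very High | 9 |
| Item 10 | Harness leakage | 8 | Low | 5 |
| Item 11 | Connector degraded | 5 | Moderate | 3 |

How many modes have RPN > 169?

4

RPN = Severity × Occurrence × Detection:
  Item 3: 4 × 6 × 8 = 192
  Item 4: 4 × 2 × 8 = 64
  Item 5: 7 × 5 × 9 = 315
  Item 6: 3 × 4 × 4 = 48
  Item 7: 9 × 9 × 9 = 729
  Item 8: 7 × 3 × 8 = 168
  Item 9: 2 × 9 × 2 = 36
  Item 10: 8 × 5 × 8 = 320
  Item 11: 5 × 3 × 6 = 90
Modes with RPN > 169: Item 3 (192), Item 5 (315), Item 7 (729), Item 10 (320) → 4.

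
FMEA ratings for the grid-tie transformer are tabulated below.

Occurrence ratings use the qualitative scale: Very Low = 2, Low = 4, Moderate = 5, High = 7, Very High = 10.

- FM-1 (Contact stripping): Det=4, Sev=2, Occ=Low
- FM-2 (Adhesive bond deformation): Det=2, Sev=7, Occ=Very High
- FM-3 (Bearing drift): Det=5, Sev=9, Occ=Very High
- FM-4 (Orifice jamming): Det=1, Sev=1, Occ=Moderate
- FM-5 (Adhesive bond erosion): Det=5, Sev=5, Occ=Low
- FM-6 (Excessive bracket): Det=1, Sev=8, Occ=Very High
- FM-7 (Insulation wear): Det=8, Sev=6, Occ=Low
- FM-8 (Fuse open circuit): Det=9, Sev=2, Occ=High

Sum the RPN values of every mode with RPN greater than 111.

908

RPN = Severity × Occurrence × Detection:
  FM-1: 2 × 4 × 4 = 32
  FM-2: 7 × 10 × 2 = 140
  FM-3: 9 × 10 × 5 = 450
  FM-4: 1 × 5 × 1 = 5
  FM-5: 5 × 4 × 5 = 100
  FM-6: 8 × 10 × 1 = 80
  FM-7: 6 × 4 × 8 = 192
  FM-8: 2 × 7 × 9 = 126
RPN > 111: FM-2 (140), FM-3 (450), FM-7 (192), FM-8 (126).
Sum: 140 + 450 + 192 + 126 = 908.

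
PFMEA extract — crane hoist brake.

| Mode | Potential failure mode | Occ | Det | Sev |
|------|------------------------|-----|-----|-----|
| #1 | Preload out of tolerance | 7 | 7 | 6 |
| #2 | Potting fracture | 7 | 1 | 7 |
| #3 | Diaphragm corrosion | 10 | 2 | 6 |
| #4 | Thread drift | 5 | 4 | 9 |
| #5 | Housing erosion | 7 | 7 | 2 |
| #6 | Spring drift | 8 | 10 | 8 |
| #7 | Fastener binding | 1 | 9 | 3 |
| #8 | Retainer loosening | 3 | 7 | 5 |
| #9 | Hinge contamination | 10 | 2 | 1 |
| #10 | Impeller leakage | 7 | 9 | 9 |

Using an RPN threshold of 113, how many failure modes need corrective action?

RPN = Severity × Occurrence × Detection:
  #1: 6 × 7 × 7 = 294
  #2: 7 × 7 × 1 = 49
  #3: 6 × 10 × 2 = 120
  #4: 9 × 5 × 4 = 180
  #5: 2 × 7 × 7 = 98
  #6: 8 × 8 × 10 = 640
  #7: 3 × 1 × 9 = 27
  #8: 5 × 3 × 7 = 105
  #9: 1 × 10 × 2 = 20
  #10: 9 × 7 × 9 = 567
Modes with RPN ≥ 113: #1 (294), #3 (120), #4 (180), #6 (640), #10 (567) → 5.

5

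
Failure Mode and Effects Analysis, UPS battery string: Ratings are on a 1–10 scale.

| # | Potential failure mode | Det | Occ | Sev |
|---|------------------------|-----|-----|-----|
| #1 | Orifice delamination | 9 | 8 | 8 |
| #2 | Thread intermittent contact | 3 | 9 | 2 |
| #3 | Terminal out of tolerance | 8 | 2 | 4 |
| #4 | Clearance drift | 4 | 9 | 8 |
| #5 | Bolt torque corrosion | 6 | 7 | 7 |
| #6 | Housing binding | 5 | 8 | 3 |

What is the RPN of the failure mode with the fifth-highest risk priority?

64

RPN = Severity × Occurrence × Detection:
  #1: 8 × 8 × 9 = 576
  #2: 2 × 9 × 3 = 54
  #3: 4 × 2 × 8 = 64
  #4: 8 × 9 × 4 = 288
  #5: 7 × 7 × 6 = 294
  #6: 3 × 8 × 5 = 120
Sorted descending: 576, 294, 288, 120, 64, 54.
The fifth-highest RPN is 64 (#3).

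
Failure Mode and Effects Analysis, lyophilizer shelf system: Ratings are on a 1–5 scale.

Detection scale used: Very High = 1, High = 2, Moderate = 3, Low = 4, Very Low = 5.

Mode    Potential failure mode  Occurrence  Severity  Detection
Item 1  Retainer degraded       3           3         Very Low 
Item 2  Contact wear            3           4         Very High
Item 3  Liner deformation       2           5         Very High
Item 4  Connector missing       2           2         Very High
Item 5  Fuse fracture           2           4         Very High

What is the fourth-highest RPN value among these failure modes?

RPN = Severity × Occurrence × Detection:
  Item 1: 3 × 3 × 5 = 45
  Item 2: 4 × 3 × 1 = 12
  Item 3: 5 × 2 × 1 = 10
  Item 4: 2 × 2 × 1 = 4
  Item 5: 4 × 2 × 1 = 8
Sorted descending: 45, 12, 10, 8, 4.
The fourth-highest RPN is 8 (Item 5).

8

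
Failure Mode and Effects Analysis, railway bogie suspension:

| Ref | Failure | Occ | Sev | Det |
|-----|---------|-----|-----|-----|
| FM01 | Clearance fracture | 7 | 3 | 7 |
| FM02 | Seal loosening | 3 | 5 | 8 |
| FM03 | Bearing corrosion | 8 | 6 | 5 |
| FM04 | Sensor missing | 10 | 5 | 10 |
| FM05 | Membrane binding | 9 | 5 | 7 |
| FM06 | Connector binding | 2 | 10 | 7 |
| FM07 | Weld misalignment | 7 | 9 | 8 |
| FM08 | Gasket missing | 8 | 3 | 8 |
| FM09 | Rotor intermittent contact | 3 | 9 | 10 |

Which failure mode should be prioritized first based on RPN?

RPN = Severity × Occurrence × Detection:
  FM01: 3 × 7 × 7 = 147
  FM02: 5 × 3 × 8 = 120
  FM03: 6 × 8 × 5 = 240
  FM04: 5 × 10 × 10 = 500
  FM05: 5 × 9 × 7 = 315
  FM06: 10 × 2 × 7 = 140
  FM07: 9 × 7 × 8 = 504
  FM08: 3 × 8 × 8 = 192
  FM09: 9 × 3 × 10 = 270
Highest RPN is 504 → FM07.

FM07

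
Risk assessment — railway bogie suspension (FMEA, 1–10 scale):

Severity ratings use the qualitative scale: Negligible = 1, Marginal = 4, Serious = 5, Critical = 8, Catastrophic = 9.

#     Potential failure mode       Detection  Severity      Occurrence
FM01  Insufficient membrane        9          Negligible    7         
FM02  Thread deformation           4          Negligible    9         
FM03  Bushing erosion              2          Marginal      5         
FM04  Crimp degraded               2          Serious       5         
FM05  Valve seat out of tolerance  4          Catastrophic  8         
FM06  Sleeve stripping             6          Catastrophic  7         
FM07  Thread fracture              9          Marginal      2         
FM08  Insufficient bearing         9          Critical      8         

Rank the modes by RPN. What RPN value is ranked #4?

72

RPN = Severity × Occurrence × Detection:
  FM01: 1 × 7 × 9 = 63
  FM02: 1 × 9 × 4 = 36
  FM03: 4 × 5 × 2 = 40
  FM04: 5 × 5 × 2 = 50
  FM05: 9 × 8 × 4 = 288
  FM06: 9 × 7 × 6 = 378
  FM07: 4 × 2 × 9 = 72
  FM08: 8 × 8 × 9 = 576
Sorted descending: 576, 378, 288, 72, 63, 50, 40, 36.
The fourth-highest RPN is 72 (FM07).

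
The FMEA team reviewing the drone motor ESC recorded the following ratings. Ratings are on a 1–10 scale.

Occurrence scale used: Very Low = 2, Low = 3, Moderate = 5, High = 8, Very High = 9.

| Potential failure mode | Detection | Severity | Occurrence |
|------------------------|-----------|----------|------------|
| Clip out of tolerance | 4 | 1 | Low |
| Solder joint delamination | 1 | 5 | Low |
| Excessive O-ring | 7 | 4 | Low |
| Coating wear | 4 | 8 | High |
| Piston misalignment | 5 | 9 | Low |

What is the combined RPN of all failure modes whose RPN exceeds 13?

490

RPN = Severity × Occurrence × Detection:
  Clip out of tolerance: 1 × 3 × 4 = 12
  Solder joint delamination: 5 × 3 × 1 = 15
  Excessive O-ring: 4 × 3 × 7 = 84
  Coating wear: 8 × 8 × 4 = 256
  Piston misalignment: 9 × 3 × 5 = 135
RPN > 13: Solder joint delamination (15), Excessive O-ring (84), Coating wear (256), Piston misalignment (135).
Sum: 15 + 84 + 256 + 135 = 490.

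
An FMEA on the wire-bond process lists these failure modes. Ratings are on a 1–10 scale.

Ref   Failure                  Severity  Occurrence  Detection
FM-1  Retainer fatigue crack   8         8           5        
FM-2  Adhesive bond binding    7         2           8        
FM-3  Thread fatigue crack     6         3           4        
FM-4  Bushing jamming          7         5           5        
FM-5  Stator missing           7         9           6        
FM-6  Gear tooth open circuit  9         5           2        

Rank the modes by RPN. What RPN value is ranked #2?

320

RPN = Severity × Occurrence × Detection:
  FM-1: 8 × 8 × 5 = 320
  FM-2: 7 × 2 × 8 = 112
  FM-3: 6 × 3 × 4 = 72
  FM-4: 7 × 5 × 5 = 175
  FM-5: 7 × 9 × 6 = 378
  FM-6: 9 × 5 × 2 = 90
Sorted descending: 378, 320, 175, 112, 90, 72.
The second-highest RPN is 320 (FM-1).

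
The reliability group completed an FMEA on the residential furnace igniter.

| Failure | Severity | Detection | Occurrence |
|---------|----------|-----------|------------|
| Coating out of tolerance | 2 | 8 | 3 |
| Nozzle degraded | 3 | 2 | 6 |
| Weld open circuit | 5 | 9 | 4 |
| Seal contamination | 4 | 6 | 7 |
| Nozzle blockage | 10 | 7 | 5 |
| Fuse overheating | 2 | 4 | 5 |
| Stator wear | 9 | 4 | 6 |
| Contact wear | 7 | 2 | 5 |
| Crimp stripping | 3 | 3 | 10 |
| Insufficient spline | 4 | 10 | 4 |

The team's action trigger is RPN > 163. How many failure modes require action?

4

RPN = Severity × Occurrence × Detection:
  Coating out of tolerance: 2 × 3 × 8 = 48
  Nozzle degraded: 3 × 6 × 2 = 36
  Weld open circuit: 5 × 4 × 9 = 180
  Seal contamination: 4 × 7 × 6 = 168
  Nozzle blockage: 10 × 5 × 7 = 350
  Fuse overheating: 2 × 5 × 4 = 40
  Stator wear: 9 × 6 × 4 = 216
  Contact wear: 7 × 5 × 2 = 70
  Crimp stripping: 3 × 10 × 3 = 90
  Insufficient spline: 4 × 4 × 10 = 160
Modes with RPN > 163: Weld open circuit (180), Seal contamination (168), Nozzle blockage (350), Stator wear (216) → 4.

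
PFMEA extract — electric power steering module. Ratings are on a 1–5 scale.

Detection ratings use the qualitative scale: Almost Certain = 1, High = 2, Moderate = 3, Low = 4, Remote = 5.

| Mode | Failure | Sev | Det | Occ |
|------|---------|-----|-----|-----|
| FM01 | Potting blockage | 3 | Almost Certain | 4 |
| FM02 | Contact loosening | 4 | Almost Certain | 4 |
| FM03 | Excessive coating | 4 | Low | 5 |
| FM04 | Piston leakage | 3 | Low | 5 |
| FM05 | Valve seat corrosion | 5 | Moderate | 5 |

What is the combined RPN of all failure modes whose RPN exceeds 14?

RPN = Severity × Occurrence × Detection:
  FM01: 3 × 4 × 1 = 12
  FM02: 4 × 4 × 1 = 16
  FM03: 4 × 5 × 4 = 80
  FM04: 3 × 5 × 4 = 60
  FM05: 5 × 5 × 3 = 75
RPN > 14: FM02 (16), FM03 (80), FM04 (60), FM05 (75).
Sum: 16 + 80 + 60 + 75 = 231.

231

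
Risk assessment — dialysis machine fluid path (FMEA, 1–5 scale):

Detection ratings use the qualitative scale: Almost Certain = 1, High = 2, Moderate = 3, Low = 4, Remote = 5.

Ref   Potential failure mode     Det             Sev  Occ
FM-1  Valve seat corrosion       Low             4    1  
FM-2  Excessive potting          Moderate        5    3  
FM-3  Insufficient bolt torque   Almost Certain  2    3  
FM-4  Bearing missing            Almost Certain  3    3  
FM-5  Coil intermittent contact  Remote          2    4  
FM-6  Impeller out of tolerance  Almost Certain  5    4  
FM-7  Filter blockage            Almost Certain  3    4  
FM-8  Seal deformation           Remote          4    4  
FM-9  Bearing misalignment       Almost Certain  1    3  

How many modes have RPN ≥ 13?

5

RPN = Severity × Occurrence × Detection:
  FM-1: 4 × 1 × 4 = 16
  FM-2: 5 × 3 × 3 = 45
  FM-3: 2 × 3 × 1 = 6
  FM-4: 3 × 3 × 1 = 9
  FM-5: 2 × 4 × 5 = 40
  FM-6: 5 × 4 × 1 = 20
  FM-7: 3 × 4 × 1 = 12
  FM-8: 4 × 4 × 5 = 80
  FM-9: 1 × 3 × 1 = 3
Modes with RPN ≥ 13: FM-1 (16), FM-2 (45), FM-5 (40), FM-6 (20), FM-8 (80) → 5.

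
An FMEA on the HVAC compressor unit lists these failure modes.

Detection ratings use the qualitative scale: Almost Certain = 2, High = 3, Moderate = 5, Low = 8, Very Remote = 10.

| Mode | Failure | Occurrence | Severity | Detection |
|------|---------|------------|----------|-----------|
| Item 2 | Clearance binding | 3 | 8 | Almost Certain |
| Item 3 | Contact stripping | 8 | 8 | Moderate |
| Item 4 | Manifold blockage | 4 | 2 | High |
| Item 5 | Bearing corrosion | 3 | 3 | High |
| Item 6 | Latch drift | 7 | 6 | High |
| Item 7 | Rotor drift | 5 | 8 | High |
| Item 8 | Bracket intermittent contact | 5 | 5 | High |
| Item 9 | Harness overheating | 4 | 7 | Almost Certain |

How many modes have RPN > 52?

5

RPN = Severity × Occurrence × Detection:
  Item 2: 8 × 3 × 2 = 48
  Item 3: 8 × 8 × 5 = 320
  Item 4: 2 × 4 × 3 = 24
  Item 5: 3 × 3 × 3 = 27
  Item 6: 6 × 7 × 3 = 126
  Item 7: 8 × 5 × 3 = 120
  Item 8: 5 × 5 × 3 = 75
  Item 9: 7 × 4 × 2 = 56
Modes with RPN > 52: Item 3 (320), Item 6 (126), Item 7 (120), Item 8 (75), Item 9 (56) → 5.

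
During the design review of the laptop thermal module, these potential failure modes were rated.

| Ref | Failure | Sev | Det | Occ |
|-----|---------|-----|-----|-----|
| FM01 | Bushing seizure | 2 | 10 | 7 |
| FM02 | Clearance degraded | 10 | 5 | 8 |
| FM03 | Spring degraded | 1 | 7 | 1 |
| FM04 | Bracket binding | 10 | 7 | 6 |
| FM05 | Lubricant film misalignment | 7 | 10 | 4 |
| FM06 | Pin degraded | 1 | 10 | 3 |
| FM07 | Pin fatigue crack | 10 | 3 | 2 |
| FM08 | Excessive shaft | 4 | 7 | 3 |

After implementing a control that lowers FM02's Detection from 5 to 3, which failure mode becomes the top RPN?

RPN = Severity × Occurrence × Detection:
  FM01: 2 × 7 × 10 = 140
  FM02: 10 × 8 × 5 = 400
  FM03: 1 × 1 × 7 = 7
  FM04: 10 × 6 × 7 = 420
  FM05: 7 × 4 × 10 = 280
  FM06: 1 × 3 × 10 = 30
  FM07: 10 × 2 × 3 = 60
  FM08: 4 × 3 × 7 = 84
After action: FM02 → 10 × 8 × 3 = 240.
Revised RPNs: FM04=420, FM05=280, FM02=240, FM01=140, FM08=84, FM07=60, FM06=30, FM03=7.
Highest is now FM04 (420).

FM04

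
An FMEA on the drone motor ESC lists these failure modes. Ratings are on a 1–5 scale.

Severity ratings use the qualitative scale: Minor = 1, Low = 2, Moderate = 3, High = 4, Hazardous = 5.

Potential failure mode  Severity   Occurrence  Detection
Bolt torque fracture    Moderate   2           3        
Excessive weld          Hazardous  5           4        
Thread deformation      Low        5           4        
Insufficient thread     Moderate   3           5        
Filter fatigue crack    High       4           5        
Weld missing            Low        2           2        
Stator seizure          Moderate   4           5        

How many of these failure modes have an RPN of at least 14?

6

RPN = Severity × Occurrence × Detection:
  Bolt torque fracture: 3 × 2 × 3 = 18
  Excessive weld: 5 × 5 × 4 = 100
  Thread deformation: 2 × 5 × 4 = 40
  Insufficient thread: 3 × 3 × 5 = 45
  Filter fatigue crack: 4 × 4 × 5 = 80
  Weld missing: 2 × 2 × 2 = 8
  Stator seizure: 3 × 4 × 5 = 60
Modes with RPN ≥ 14: Bolt torque fracture (18), Excessive weld (100), Thread deformation (40), Insufficient thread (45), Filter fatigue crack (80), Stator seizure (60) → 6.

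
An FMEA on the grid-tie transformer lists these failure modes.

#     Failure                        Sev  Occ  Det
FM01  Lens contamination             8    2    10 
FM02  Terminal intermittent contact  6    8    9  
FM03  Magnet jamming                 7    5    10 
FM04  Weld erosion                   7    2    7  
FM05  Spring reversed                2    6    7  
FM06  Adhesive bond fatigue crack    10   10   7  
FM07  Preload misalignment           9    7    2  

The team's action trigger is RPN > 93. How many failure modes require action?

6

RPN = Severity × Occurrence × Detection:
  FM01: 8 × 2 × 10 = 160
  FM02: 6 × 8 × 9 = 432
  FM03: 7 × 5 × 10 = 350
  FM04: 7 × 2 × 7 = 98
  FM05: 2 × 6 × 7 = 84
  FM06: 10 × 10 × 7 = 700
  FM07: 9 × 7 × 2 = 126
Modes with RPN > 93: FM01 (160), FM02 (432), FM03 (350), FM04 (98), FM06 (700), FM07 (126) → 6.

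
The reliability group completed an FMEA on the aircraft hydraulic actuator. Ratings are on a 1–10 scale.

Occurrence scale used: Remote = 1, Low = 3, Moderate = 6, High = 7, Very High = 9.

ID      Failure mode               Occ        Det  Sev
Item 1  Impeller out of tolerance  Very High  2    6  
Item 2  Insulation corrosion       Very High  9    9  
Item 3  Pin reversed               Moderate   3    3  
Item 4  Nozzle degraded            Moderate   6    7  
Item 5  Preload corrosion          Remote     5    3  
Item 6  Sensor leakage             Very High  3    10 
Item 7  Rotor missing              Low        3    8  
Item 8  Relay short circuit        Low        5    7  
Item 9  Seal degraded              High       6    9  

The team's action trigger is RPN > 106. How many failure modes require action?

5

RPN = Severity × Occurrence × Detection:
  Item 1: 6 × 9 × 2 = 108
  Item 2: 9 × 9 × 9 = 729
  Item 3: 3 × 6 × 3 = 54
  Item 4: 7 × 6 × 6 = 252
  Item 5: 3 × 1 × 5 = 15
  Item 6: 10 × 9 × 3 = 270
  Item 7: 8 × 3 × 3 = 72
  Item 8: 7 × 3 × 5 = 105
  Item 9: 9 × 7 × 6 = 378
Modes with RPN > 106: Item 1 (108), Item 2 (729), Item 4 (252), Item 6 (270), Item 9 (378) → 5.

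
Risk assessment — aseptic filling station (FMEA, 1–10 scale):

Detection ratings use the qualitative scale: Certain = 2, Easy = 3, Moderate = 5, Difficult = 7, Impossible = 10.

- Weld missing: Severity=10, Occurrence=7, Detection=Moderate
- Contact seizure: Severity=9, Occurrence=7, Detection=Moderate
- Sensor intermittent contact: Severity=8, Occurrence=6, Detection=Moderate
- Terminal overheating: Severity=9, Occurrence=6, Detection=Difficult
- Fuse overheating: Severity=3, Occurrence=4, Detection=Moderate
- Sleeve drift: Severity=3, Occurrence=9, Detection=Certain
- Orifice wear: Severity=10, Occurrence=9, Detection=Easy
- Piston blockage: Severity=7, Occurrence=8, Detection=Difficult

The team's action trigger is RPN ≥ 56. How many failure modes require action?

7

RPN = Severity × Occurrence × Detection:
  Weld missing: 10 × 7 × 5 = 350
  Contact seizure: 9 × 7 × 5 = 315
  Sensor intermittent contact: 8 × 6 × 5 = 240
  Terminal overheating: 9 × 6 × 7 = 378
  Fuse overheating: 3 × 4 × 5 = 60
  Sleeve drift: 3 × 9 × 2 = 54
  Orifice wear: 10 × 9 × 3 = 270
  Piston blockage: 7 × 8 × 7 = 392
Modes with RPN ≥ 56: Weld missing (350), Contact seizure (315), Sensor intermittent contact (240), Terminal overheating (378), Fuse overheating (60), Orifice wear (270), Piston blockage (392) → 7.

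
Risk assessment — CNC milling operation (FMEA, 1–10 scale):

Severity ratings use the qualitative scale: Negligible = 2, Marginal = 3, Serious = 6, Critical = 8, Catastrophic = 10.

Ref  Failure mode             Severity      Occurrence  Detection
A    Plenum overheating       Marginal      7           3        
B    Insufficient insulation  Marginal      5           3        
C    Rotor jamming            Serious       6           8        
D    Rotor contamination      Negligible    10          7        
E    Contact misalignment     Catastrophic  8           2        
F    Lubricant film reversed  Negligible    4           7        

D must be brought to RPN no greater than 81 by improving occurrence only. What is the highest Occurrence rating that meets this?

D: S=2, O=10, D=7 → current RPN = 140.
Fixed product = 14. Need 14 × O ≤ 81, so O ≤ 81/14 = 5.79.
Maximum integer Occurrence rating = 5 (gives RPN 70; O=6 would give 84 > 81).

5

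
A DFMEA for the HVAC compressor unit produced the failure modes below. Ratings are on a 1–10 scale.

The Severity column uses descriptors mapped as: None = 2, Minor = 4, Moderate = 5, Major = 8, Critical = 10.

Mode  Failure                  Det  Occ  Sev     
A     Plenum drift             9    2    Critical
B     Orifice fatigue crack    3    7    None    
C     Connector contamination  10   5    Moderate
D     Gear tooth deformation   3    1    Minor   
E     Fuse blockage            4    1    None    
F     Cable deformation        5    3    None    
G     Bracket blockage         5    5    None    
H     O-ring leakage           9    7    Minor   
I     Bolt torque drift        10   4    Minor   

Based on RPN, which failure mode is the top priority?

H

RPN = Severity × Occurrence × Detection:
  A: 10 × 2 × 9 = 180
  B: 2 × 7 × 3 = 42
  C: 5 × 5 × 10 = 250
  D: 4 × 1 × 3 = 12
  E: 2 × 1 × 4 = 8
  F: 2 × 3 × 5 = 30
  G: 2 × 5 × 5 = 50
  H: 4 × 7 × 9 = 252
  I: 4 × 4 × 10 = 160
Highest RPN is 252 → H.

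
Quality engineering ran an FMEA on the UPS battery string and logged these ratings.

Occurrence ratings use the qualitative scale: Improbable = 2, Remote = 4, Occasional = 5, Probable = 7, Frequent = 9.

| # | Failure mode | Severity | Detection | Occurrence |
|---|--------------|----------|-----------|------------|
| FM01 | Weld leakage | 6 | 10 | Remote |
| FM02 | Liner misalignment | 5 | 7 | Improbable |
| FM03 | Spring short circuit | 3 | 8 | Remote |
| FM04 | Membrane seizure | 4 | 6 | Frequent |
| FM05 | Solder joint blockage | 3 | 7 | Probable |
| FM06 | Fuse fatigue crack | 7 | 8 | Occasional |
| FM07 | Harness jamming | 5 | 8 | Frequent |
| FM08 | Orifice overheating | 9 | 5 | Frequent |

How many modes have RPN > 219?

4

RPN = Severity × Occurrence × Detection:
  FM01: 6 × 4 × 10 = 240
  FM02: 5 × 2 × 7 = 70
  FM03: 3 × 4 × 8 = 96
  FM04: 4 × 9 × 6 = 216
  FM05: 3 × 7 × 7 = 147
  FM06: 7 × 5 × 8 = 280
  FM07: 5 × 9 × 8 = 360
  FM08: 9 × 9 × 5 = 405
Modes with RPN > 219: FM01 (240), FM06 (280), FM07 (360), FM08 (405) → 4.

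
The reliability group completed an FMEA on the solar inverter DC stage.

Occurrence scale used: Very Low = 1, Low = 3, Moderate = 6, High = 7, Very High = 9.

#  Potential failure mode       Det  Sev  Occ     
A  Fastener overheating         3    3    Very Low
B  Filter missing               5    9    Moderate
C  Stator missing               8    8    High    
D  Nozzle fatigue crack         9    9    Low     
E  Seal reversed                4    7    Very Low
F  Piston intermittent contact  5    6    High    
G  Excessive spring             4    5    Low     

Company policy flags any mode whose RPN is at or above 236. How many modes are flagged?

RPN = Severity × Occurrence × Detection:
  A: 3 × 1 × 3 = 9
  B: 9 × 6 × 5 = 270
  C: 8 × 7 × 8 = 448
  D: 9 × 3 × 9 = 243
  E: 7 × 1 × 4 = 28
  F: 6 × 7 × 5 = 210
  G: 5 × 3 × 4 = 60
Modes with RPN ≥ 236: B (270), C (448), D (243) → 3.

3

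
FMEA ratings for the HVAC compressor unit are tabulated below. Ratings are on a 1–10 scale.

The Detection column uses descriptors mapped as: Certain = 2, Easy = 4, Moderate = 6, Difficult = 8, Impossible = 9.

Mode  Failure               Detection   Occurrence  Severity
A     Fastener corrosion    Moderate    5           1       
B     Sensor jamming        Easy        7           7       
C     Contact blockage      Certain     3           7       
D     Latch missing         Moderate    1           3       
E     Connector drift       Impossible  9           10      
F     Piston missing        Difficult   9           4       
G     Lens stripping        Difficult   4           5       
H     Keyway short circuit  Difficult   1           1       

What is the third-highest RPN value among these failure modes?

196

RPN = Severity × Occurrence × Detection:
  A: 1 × 5 × 6 = 30
  B: 7 × 7 × 4 = 196
  C: 7 × 3 × 2 = 42
  D: 3 × 1 × 6 = 18
  E: 10 × 9 × 9 = 810
  F: 4 × 9 × 8 = 288
  G: 5 × 4 × 8 = 160
  H: 1 × 1 × 8 = 8
Sorted descending: 810, 288, 196, 160, 42, 30, 18, 8.
The third-highest RPN is 196 (B).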